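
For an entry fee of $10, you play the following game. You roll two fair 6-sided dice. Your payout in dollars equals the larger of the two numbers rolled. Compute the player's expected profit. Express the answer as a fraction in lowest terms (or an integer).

-199/36 dollars

Distribution of the larger of the two numbers rolled: 1 w.p. 1/36, 2 w.p. 1/12, 3 w.p. 5/36, 4 w.p. 7/36, 5 w.p. 1/4, 6 w.p. 11/36
E[payout] = (1/36)·1 + (1/12)·2 + (5/36)·3 + (7/36)·4 + (1/4)·5 + (11/36)·6 = 161/36
Expected profit = 161/36 − 10 = -199/36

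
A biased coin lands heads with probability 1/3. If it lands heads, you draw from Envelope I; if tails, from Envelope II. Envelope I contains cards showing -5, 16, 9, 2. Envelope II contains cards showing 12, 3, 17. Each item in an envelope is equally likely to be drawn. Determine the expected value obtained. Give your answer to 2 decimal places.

E[X | Envelope I] = (-5 + 16 + 9 + 2)/4 = 11/2
E[X | Envelope II] = (12 + 3 + 17)/3 = 32/3
E[X] = (1/3)·11/2 + (2/3)·32/3 = 161/18 ≈ 8.94

8.94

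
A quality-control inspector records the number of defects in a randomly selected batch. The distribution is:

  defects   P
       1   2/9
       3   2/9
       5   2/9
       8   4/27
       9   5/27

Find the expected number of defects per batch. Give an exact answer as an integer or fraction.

131/27

E[X] = (2/9)·1 + (2/9)·3 + (2/9)·5 + (4/27)·8 + (5/27)·9
     = 131/27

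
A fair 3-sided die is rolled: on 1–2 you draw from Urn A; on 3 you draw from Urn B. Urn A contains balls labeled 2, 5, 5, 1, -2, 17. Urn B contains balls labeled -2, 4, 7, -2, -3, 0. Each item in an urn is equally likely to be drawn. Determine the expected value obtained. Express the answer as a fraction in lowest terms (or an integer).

10/3

E[X | Urn A] = (2 + 5 + 5 + 1 − 2 + 17)/6 = 14/3
E[X | Urn B] = (-2 + 4 + 7 − 2 − 3 + 0)/6 = 2/3
E[X] = (2/3)·14/3 + (1/3)·2/3 = 10/3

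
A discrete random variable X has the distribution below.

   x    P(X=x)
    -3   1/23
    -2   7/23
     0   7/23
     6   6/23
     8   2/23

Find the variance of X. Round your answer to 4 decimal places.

E[X] = (1/23)·(-3) + (7/23)·(-2) + (7/23)·0 + (6/23)·6 + (2/23)·8 = 35/23
E[X²] = (1/23)·9 + (7/23)·4 + (7/23)·0 + (6/23)·36 + (2/23)·64 = 381/23
Var(X) = 381/23 − (35/23)² = 7538/529 ≈ 14.2495

14.2495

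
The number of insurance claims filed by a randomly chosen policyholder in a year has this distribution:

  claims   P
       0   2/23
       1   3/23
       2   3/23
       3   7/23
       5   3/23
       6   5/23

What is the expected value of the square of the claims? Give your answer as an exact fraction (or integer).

E[X²] = (2/23)·0 + (3/23)·1 + (3/23)·4 + (7/23)·9 + (3/23)·25 + (5/23)·36
     = 333/23

333/23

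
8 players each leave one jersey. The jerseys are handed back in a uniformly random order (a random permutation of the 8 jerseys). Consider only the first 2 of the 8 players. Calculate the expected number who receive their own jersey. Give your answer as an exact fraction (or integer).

1/4

Let Xᵢ = 1 if person i gets their own jersey. For each i, P(Xᵢ=1) = 1/8.
By linearity of expectation, E[X₁+…+X_2] = 2·(1/8) = 1/4.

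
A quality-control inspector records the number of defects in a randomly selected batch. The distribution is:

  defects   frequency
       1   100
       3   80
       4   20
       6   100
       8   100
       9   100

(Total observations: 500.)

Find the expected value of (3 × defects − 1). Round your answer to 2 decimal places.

Total = 500, so P(defects=1) = 100/500, etc.
E[3x-1] = (1/5)·2 + (4/25)·8 + (1/25)·11 + (1/5)·17 + (1/5)·23 + (1/5)·26
     = 383/25 ≈ 15.32

15.32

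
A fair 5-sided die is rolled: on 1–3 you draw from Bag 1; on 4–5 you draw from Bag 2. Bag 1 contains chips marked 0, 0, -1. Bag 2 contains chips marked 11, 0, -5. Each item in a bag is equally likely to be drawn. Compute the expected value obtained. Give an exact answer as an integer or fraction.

E[X | Bag 1] = (0 + 0 − 1)/3 = -1/3
E[X | Bag 2] = (11 + 0 − 5)/3 = 2
E[X] = (3/5)·(-1/3) + (2/5)·2 = 3/5

3/5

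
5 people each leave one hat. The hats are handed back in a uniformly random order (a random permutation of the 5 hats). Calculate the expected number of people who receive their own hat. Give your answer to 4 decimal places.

1.0000

Let Xᵢ = 1 if person i gets their own hat. For each i, P(Xᵢ=1) = 1/5.
By linearity of expectation, E[X₁+…+X_5] = 5·(1/5) = 1.
≈ 1.0000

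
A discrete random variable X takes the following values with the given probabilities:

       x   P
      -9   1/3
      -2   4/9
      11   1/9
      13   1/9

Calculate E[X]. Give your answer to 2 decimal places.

-1.22

E[X] = (1/3)·(-9) + (4/9)·(-2) + (1/9)·11 + (1/9)·13
     = -11/9 ≈ -1.22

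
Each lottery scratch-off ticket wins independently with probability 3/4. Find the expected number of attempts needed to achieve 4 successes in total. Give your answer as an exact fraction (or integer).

By linearity (sum of 4 independent geometric waits), E[trials] = 4/p = 4/(3/4) = 16/3.

16/3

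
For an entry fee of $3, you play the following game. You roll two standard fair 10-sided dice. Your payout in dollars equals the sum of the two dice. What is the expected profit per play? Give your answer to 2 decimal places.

Distribution of the sum of the two dice: 2 w.p. 1/100, 3 w.p. 1/50, 4 w.p. 3/100, 5 w.p. 1/25, 6 w.p. 1/20, 7 w.p. 3/50, …
E[payout] = (1/100)·2 + (1/50)·3 + (3/100)·4 + (1/25)·5 + (1/20)·6 + (3/50)·7 + (7/100)·8 + (2/25)·9 + (9/100)·10 + (1/10)·11 + (9/100)·12 + (2/25)·13 + (7/100)·14 + (3/50)·15 + (1/20)·16 + (1/25)·17 + (3/100)·18 + (1/50)·19 + (1/100)·20 = 11
Expected profit = 11 − 3 = 8 ≈ $8.00

$8.00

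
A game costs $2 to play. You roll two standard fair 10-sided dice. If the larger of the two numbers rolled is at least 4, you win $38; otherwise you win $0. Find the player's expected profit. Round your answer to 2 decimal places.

E[payout] = (9/100)·0 + (91/100)·38 = 1729/50
Expected profit = 1729/50 − 2 = 1629/50 ≈ $32.58

$32.58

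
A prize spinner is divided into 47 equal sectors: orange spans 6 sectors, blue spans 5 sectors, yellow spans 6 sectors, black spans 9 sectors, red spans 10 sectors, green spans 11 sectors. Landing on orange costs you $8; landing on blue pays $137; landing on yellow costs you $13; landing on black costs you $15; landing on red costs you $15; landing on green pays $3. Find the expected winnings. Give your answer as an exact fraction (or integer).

E[payout] = (6/47)·(-8) + (5/47)·137 + (6/47)·(-13) + (9/47)·(-15) + (10/47)·(-15) + (11/47)·3 = 307/47

307/47 dollars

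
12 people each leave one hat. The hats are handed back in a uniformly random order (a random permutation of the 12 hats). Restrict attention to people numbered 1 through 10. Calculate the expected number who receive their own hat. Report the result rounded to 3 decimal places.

0.833

Let Xᵢ = 1 if person i gets their own hat. For each i, P(Xᵢ=1) = 1/12.
By linearity of expectation, E[X₁+…+X_10] = 10·(1/12) = 5/6.
≈ 0.833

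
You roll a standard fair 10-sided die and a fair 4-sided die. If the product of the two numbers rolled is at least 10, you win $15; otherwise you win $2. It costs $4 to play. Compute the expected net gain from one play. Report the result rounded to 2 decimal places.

$5.15

E[payout] = (9/20)·2 + (11/20)·15 = 183/20
Expected profit = 183/20 − 4 = 103/20 ≈ $5.15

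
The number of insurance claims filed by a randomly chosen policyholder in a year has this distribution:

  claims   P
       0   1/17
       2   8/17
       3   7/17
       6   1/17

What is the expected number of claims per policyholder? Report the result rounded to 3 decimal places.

E[X] = (1/17)·0 + (8/17)·2 + (7/17)·3 + (1/17)·6
     = 43/17 ≈ 2.529

2.529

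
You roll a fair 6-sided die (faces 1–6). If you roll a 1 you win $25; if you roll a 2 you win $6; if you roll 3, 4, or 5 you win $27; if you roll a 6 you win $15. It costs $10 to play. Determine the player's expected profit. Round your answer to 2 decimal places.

E[payout] = (1/6)·6 + (1/6)·15 + (1/6)·25 + (1/2)·27 = 127/6
Expected profit = 127/6 − 10 = 67/6 ≈ $11.17

$11.17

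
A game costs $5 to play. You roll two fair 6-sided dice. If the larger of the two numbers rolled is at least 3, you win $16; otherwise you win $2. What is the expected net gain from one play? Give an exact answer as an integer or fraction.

E[payout] = (1/9)·2 + (8/9)·16 = 130/9
Expected profit = 130/9 − 5 = 85/9

85/9 dollars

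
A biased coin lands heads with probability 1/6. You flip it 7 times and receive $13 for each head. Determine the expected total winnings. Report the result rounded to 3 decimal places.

$15.167

E[#heads] = 7·1/6 = 7/6 (linearity over flips).
E[winnings] = 13·7/6 = 91/6.
≈ 15.167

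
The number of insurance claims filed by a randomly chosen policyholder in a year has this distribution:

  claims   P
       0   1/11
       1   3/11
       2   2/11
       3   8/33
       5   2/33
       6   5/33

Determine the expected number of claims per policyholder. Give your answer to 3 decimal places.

E[X] = (1/11)·0 + (3/11)·1 + (2/11)·2 + (8/33)·3 + (2/33)·5 + (5/33)·6
     = 85/33 ≈ 2.576

2.576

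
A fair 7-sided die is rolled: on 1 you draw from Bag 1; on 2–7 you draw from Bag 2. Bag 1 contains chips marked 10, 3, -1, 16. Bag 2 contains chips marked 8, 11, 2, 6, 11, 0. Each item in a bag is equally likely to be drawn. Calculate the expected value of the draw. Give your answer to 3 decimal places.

E[X | Bag 1] = (10 + 3 − 1 + 16)/4 = 7
E[X | Bag 2] = (8 + 11 + 2 + 6 + 11 + 0)/6 = 19/3
E[X] = (1/7)·7 + (6/7)·19/3 = 45/7 ≈ 6.429

6.429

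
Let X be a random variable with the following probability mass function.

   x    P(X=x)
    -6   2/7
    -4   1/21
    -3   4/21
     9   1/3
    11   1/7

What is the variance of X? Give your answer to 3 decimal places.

52.658

E[X] = (2/7)·(-6) + (1/21)·(-4) + (4/21)·(-3) + (1/3)·9 + (1/7)·11 = 44/21
E[X²] = (2/7)·36 + (1/21)·16 + (4/21)·9 + (1/3)·81 + (1/7)·121 = 1198/21
Var(X) = 1198/21 − (44/21)² = 23222/441 ≈ 52.658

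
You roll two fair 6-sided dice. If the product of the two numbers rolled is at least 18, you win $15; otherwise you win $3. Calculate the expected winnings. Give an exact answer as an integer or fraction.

E[payout] = (13/18)·3 + (5/18)·15 = 19/3

19/3 dollars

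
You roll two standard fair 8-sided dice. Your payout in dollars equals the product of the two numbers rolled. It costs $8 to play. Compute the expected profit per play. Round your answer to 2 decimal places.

$12.25

Distribution of the product of the two numbers rolled: 1 w.p. 1/64, 2 w.p. 1/32, 3 w.p. 1/32, 4 w.p. 3/64, 5 w.p. 1/32, 6 w.p. 1/16, …
E[payout] = (1/64)·1 + (1/32)·2 + (1/32)·3 + (3/64)·4 + (1/32)·5 + (1/16)·6 + (1/32)·7 + (1/16)·8 + (1/64)·9 + (1/32)·10 + (1/16)·12 + (1/32)·14 + (1/32)·15 + (3/64)·16 + (1/32)·18 + (1/32)·20 + (1/32)·21 + (1/16)·24 + (1/64)·25 + (1/32)·28 + (1/32)·30 + (1/32)·32 + (1/32)·35 + (1/64)·36 + (1/32)·40 + (1/32)·42 + (1/32)·48 + (1/64)·49 + (1/32)·56 + (1/64)·64 = 81/4
Expected profit = 81/4 − 8 = 49/4 ≈ $12.25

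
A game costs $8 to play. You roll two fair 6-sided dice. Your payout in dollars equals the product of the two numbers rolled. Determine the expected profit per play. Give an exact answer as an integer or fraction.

17/4 dollars

Distribution of the product of the two numbers rolled: 1 w.p. 1/36, 2 w.p. 1/18, 3 w.p. 1/18, 4 w.p. 1/12, 5 w.p. 1/18, 6 w.p. 1/9, …
E[payout] = (1/36)·1 + (1/18)·2 + (1/18)·3 + (1/12)·4 + (1/18)·5 + (1/9)·6 + (1/18)·8 + (1/36)·9 + (1/18)·10 + (1/9)·12 + (1/18)·15 + (1/36)·16 + (1/18)·18 + (1/18)·20 + (1/18)·24 + (1/36)·25 + (1/18)·30 + (1/36)·36 = 49/4
Expected profit = 49/4 − 8 = 17/4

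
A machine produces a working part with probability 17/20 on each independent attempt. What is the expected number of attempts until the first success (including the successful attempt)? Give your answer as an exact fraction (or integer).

For a geometric distribution, E[trials] = 1/p = 1/(17/20) = 20/17.

20/17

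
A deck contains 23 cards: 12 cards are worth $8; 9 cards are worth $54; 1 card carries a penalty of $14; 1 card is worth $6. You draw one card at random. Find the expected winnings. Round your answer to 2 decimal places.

$24.96

E[payout] = (12/23)·8 + (9/23)·54 + (1/23)·(-14) + (1/23)·6 = 574/23
≈ $24.96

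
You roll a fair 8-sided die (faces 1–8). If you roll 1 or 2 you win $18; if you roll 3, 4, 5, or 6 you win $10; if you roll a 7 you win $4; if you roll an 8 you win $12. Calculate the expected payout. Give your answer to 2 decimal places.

$11.50

E[payout] = (1/8)·4 + (1/2)·10 + (1/8)·12 + (1/4)·18 = 23/2
≈ $11.50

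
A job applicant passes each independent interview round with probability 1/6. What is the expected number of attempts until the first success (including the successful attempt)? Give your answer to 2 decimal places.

For a geometric distribution, E[trials] = 1/p = 1/(1/6) = 6.
≈ 6.00

6.00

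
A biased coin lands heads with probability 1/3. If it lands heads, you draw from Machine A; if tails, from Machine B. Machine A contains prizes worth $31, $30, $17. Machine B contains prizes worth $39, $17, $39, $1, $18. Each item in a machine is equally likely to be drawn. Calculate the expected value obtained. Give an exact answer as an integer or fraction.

E[X | Machine A] = (31 + 30 + 17)/3 = 26
E[X | Machine B] = (39 + 17 + 39 + 1 + 18)/5 = 114/5
E[X] = (1/3)·26 + (2/3)·114/5 = 358/15

358/15 dollars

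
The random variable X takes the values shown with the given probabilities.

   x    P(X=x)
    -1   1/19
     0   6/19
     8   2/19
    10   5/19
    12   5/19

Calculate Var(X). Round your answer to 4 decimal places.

E[X] = (1/19)·(-1) + (6/19)·0 + (2/19)·8 + (5/19)·10 + (5/19)·12 = 125/19
E[X²] = (1/19)·1 + (6/19)·0 + (2/19)·64 + (5/19)·100 + (5/19)·144 = 71
Var(X) = 71 − (125/19)² = 10006/361 ≈ 27.7175

27.7175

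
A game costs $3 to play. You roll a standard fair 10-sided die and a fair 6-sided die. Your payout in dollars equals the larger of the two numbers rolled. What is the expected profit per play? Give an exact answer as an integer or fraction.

Distribution of the larger of the two numbers rolled: 1 w.p. 1/60, 2 w.p. 1/20, 3 w.p. 1/12, 4 w.p. 7/60, 5 w.p. 3/20, 6 w.p. 11/60, …
E[payout] = (1/60)·1 + (1/20)·2 + (1/12)·3 + (7/60)·4 + (3/20)·5 + (11/60)·6 + (1/10)·7 + (1/10)·8 + (1/10)·9 + (1/10)·10 = 73/12
Expected profit = 73/12 − 3 = 37/12

37/12 dollars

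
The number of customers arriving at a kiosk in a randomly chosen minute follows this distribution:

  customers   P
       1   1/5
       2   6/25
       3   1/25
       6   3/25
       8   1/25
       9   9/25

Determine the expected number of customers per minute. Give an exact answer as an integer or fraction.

127/25

E[X] = (1/5)·1 + (6/25)·2 + (1/25)·3 + (3/25)·6 + (1/25)·8 + (9/25)·9
     = 127/25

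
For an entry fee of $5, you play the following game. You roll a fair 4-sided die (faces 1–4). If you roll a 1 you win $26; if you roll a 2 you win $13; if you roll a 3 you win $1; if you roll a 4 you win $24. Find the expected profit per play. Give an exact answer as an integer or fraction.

$11

E[payout] = (1/4)·1 + (1/4)·13 + (1/4)·24 + (1/4)·26 = 16
Expected profit = 16 − 5 = 11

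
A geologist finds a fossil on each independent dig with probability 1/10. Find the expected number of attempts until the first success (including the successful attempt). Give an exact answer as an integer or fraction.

For a geometric distribution, E[trials] = 1/p = 1/(1/10) = 10.

10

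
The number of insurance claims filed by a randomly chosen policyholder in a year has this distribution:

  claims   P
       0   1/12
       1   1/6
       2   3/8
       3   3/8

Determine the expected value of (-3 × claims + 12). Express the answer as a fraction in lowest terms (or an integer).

E[-3x+12] = (1/12)·12 + (1/6)·9 + (3/8)·6 + (3/8)·3
     = 47/8

47/8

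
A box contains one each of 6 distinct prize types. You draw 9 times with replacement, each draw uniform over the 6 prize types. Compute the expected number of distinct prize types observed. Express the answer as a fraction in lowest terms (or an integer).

Let Xⱼ=1 if type j appears at least once. P(Xⱼ=1) = 1 − ((6−1)/6)^9 = 8124571/10077696.
E[#distinct] = 6·8124571/10077696 = 8124571/1679616.

8124571/1679616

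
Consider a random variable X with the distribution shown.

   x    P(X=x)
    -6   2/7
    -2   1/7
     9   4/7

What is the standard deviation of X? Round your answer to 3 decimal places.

6.875

E[X] = 22/7, E[X²] = 400/7
Var(X) = E[X²] − (E[X])² = 400/7 − 484/49 = 2316/49
SD(X) = √(2316/49) ≈ 6.875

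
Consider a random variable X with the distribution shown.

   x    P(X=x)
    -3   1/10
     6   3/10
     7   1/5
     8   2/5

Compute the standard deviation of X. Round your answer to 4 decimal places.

E[X] = 61/10, E[X²] = 471/10
Var(X) = E[X²] − (E[X])² = 471/10 − 3721/100 = 989/100
SD(X) = √(989/100) ≈ 3.1448

3.1448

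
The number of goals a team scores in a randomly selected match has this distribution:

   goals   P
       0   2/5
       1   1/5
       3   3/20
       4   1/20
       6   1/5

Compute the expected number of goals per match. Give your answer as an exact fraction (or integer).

41/20

E[X] = (2/5)·0 + (1/5)·1 + (3/20)·3 + (1/20)·4 + (1/5)·6
     = 41/20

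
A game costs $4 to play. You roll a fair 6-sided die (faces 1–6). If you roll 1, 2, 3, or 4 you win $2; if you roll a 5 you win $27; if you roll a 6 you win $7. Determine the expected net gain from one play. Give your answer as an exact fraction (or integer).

E[payout] = (2/3)·2 + (1/6)·7 + (1/6)·27 = 7
Expected profit = 7 − 4 = 3

$3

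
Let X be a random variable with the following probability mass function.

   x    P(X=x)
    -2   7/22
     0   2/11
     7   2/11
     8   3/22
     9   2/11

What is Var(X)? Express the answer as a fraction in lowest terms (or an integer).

2701/121

E[X] = (7/22)·(-2) + (2/11)·0 + (2/11)·7 + (3/22)·8 + (2/11)·9 = 37/11
E[X²] = (7/22)·4 + (2/11)·0 + (2/11)·49 + (3/22)·64 + (2/11)·81 = 370/11
Var(X) = 370/11 − (37/11)² = 2701/121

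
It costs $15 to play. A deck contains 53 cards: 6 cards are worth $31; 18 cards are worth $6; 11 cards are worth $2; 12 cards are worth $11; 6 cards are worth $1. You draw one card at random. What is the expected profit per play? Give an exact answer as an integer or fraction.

-341/53 dollars

E[payout] = (6/53)·31 + (18/53)·6 + (11/53)·2 + (12/53)·11 + (6/53)·1 = 454/53
Expected profit = 454/53 − 15 = -341/53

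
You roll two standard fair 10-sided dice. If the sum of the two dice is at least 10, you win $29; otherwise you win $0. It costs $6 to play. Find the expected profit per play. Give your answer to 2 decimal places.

$12.56

E[payout] = (9/25)·0 + (16/25)·29 = 464/25
Expected profit = 464/25 − 6 = 314/25 ≈ $12.56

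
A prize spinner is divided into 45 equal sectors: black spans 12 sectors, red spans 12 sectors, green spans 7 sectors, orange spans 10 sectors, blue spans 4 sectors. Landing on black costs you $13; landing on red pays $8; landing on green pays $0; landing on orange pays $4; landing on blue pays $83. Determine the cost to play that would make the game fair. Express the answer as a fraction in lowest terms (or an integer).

104/15 dollars

E[payout] = (12/45)·(-13) + (12/45)·8 + (7/45)·0 + (10/45)·4 + (4/45)·83 = 104/15
Fair fee = E[payout] = 104/15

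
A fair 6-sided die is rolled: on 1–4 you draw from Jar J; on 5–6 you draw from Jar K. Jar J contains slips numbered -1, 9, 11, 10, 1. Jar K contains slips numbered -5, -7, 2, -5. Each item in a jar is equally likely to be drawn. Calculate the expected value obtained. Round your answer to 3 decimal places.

2.750

E[X | Jar J] = (-1 + 9 + 11 + 10 + 1)/5 = 6
E[X | Jar K] = (-5 − 7 + 2 − 5)/4 = -15/4
E[X] = (2/3)·6 + (1/3)·(-15/4) = 11/4 ≈ 2.750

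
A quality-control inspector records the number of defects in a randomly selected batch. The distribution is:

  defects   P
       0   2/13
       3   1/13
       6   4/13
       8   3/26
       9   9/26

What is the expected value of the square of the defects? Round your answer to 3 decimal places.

E[X²] = (2/13)·0 + (1/13)·9 + (4/13)·36 + (3/26)·64 + (9/26)·81
     = 1227/26 ≈ 47.192

47.192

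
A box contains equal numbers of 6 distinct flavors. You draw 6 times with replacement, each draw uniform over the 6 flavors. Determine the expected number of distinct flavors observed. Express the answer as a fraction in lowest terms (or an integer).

31031/7776

Let Xⱼ=1 if type j appears at least once. P(Xⱼ=1) = 1 − ((6−1)/6)^6 = 31031/46656.
E[#distinct] = 6·31031/46656 = 31031/7776.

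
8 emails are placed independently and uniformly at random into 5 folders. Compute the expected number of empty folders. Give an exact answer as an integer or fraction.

65536/78125

Let Xⱼ=1 if folder j is empty. P(Xⱼ=1) = ((5-1)/5)^8 = 65536/390625.
By linearity, E[#empty] = 5·65536/390625 = 65536/78125.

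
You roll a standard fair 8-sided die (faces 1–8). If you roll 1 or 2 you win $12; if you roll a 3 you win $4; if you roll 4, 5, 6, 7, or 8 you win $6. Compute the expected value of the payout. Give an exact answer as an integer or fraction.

29/4 dollars

E[payout] = (1/8)·4 + (5/8)·6 + (1/4)·12 = 29/4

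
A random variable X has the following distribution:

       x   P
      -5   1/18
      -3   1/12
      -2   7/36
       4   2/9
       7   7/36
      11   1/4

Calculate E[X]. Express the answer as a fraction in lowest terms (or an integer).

E[X] = (1/18)·(-5) + (1/12)·(-3) + (7/36)·(-2) + (2/9)·4 + (7/36)·7 + (1/4)·11
     = 49/12

49/12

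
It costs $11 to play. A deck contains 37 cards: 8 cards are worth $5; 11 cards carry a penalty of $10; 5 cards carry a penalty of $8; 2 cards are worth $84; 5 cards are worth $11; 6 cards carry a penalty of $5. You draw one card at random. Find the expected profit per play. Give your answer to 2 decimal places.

-$8.76

E[payout] = (8/37)·5 + (11/37)·(-10) + (5/37)·(-8) + (2/37)·84 + (5/37)·11 + (6/37)·(-5) = 83/37
Expected profit = 83/37 − 11 = -324/37 ≈ -$8.76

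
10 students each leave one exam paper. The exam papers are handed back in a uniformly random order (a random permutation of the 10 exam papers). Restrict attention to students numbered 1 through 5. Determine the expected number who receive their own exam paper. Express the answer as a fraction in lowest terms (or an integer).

Let Xᵢ = 1 if person i gets their own exam paper. For each i, P(Xᵢ=1) = 1/10.
By linearity of expectation, E[X₁+…+X_5] = 5·(1/10) = 1/2.

1/2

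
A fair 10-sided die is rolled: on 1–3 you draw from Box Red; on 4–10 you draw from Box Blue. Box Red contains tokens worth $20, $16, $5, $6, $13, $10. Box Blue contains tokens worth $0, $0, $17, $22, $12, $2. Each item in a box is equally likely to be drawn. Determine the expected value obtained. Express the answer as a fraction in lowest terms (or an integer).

581/60 dollars

E[X | Box Red] = (20 + 16 + 5 + 6 + 13 + 10)/6 = 35/3
E[X | Box Blue] = (0 + 0 + 17 + 22 + 12 + 2)/6 = 53/6
E[X] = (3/10)·35/3 + (7/10)·53/6 = 581/60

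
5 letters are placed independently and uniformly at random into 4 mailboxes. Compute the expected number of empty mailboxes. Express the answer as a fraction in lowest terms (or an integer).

Let Xⱼ=1 if mailbox j is empty. P(Xⱼ=1) = ((4-1)/4)^5 = 243/1024.
By linearity, E[#empty] = 4·243/1024 = 243/256.

243/256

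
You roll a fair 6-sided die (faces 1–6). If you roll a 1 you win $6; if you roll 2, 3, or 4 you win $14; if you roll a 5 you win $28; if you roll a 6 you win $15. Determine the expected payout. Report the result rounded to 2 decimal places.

E[payout] = (1/6)·6 + (1/2)·14 + (1/6)·15 + (1/6)·28 = 91/6
≈ $15.17

$15.17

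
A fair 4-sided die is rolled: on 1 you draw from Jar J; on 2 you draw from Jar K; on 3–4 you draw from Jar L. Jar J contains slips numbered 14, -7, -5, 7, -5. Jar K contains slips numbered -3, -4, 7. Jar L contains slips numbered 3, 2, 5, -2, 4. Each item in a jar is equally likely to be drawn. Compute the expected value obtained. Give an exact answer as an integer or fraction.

E[X | Jar J] = (14 − 7 − 5 + 7 − 5)/5 = 4/5
E[X | Jar K] = (-3 − 4 + 7)/3 = 0
E[X | Jar L] = (3 + 2 + 5 − 2 + 4)/5 = 12/5
E[X] = (1/4)·4/5 + (1/4)·0 + (1/2)·12/5 = 7/5

7/5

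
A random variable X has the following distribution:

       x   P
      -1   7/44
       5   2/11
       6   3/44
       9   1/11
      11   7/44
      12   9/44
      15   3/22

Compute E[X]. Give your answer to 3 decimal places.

E[X] = (7/44)·(-1) + (2/11)·5 + (3/44)·6 + (1/11)·9 + (7/44)·11 + (9/44)·12 + (3/22)·15
     = 181/22 ≈ 8.227

8.227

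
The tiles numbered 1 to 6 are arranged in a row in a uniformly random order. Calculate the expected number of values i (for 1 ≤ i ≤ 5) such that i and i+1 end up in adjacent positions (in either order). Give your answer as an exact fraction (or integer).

For each i ∈ {1,…,5}, let Xᵢ = 1 if i and i+1 are adjacent. P(Xᵢ=1) = 2·(6−1)!/6! = 2/6.
By linearity, E[ΣXᵢ] = (5)·(2/6) = 5/3.

5/3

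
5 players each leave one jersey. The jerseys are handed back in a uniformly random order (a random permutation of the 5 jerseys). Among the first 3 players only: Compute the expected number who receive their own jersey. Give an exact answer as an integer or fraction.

3/5

Let Xᵢ = 1 if person i gets their own jersey. For each i, P(Xᵢ=1) = 1/5.
By linearity of expectation, E[X₁+…+X_3] = 3·(1/5) = 3/5.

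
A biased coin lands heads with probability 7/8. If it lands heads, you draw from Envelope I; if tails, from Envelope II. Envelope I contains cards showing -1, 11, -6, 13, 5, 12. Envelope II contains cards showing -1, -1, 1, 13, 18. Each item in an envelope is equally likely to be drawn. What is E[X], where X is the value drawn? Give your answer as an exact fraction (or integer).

E[X | Envelope I] = (-1 + 11 − 6 + 13 + 5 + 12)/6 = 17/3
E[X | Envelope II] = (-1 − 1 + 1 + 13 + 18)/5 = 6
E[X] = (7/8)·17/3 + (1/8)·6 = 137/24

137/24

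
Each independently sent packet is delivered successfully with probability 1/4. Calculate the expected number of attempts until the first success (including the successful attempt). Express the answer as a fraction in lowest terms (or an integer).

For a geometric distribution, E[trials] = 1/p = 1/(1/4) = 4.

4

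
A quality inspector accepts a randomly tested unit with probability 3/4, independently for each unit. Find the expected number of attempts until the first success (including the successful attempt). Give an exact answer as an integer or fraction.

For a geometric distribution, E[trials] = 1/p = 1/(3/4) = 4/3.

4/3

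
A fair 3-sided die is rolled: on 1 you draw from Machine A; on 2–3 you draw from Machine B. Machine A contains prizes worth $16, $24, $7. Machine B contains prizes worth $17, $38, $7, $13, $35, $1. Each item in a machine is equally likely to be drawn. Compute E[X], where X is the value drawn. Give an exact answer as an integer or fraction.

158/9 dollars

E[X | Machine A] = (16 + 24 + 7)/3 = 47/3
E[X | Machine B] = (17 + 38 + 7 + 13 + 35 + 1)/6 = 37/2
E[X] = (1/3)·47/3 + (2/3)·37/2 = 158/9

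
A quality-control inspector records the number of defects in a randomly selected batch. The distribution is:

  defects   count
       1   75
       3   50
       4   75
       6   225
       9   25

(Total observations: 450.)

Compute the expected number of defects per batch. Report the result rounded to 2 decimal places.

4.67

Total = 450, so P(defects=1) = 75/450, etc.
E[X] = (1/6)·1 + (1/9)·3 + (1/6)·4 + (1/2)·6 + (1/18)·9
     = 14/3 ≈ 4.67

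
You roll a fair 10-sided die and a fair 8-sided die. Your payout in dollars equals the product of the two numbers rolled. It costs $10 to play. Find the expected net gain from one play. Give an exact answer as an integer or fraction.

59/4 dollars

Distribution of the product of the two numbers rolled: 1 w.p. 1/80, 2 w.p. 1/40, 3 w.p. 1/40, 4 w.p. 3/80, 5 w.p. 1/40, 6 w.p. 1/20, …
E[payout] = (1/80)·1 + (1/40)·2 + (1/40)·3 + (3/80)·4 + (1/40)·5 + (1/20)·6 + (1/40)·7 + (1/20)·8 + (1/40)·9 + (3/80)·10 + (1/20)·12 + (1/40)·14 + (1/40)·15 + (3/80)·16 + (3/80)·18 + (3/80)·20 + (1/40)·21 + (1/20)·24 + (1/80)·25 + (1/80)·27 + (1/40)·28 + (3/80)·30 + (1/40)·32 + (1/40)·35 + (1/40)·36 + (3/80)·40 + (1/40)·42 + (1/80)·45 + (1/40)·48 + (1/80)·49 + (1/80)·50 + (1/80)·54 + (1/40)·56 + (1/80)·60 + (1/80)·63 + (1/80)·64 + (1/80)·70 + (1/80)·72 + (1/80)·80 = 99/4
Expected profit = 99/4 − 10 = 59/4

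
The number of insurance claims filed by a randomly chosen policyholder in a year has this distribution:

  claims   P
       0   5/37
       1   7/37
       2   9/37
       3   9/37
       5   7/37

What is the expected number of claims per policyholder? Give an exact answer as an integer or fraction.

E[X] = (5/37)·0 + (7/37)·1 + (9/37)·2 + (9/37)·3 + (7/37)·5
     = 87/37

87/37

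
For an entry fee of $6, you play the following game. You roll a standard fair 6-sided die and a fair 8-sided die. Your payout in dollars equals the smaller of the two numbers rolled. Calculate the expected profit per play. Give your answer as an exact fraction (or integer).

Distribution of the smaller of the two numbers rolled: 1 w.p. 13/48, 2 w.p. 11/48, 3 w.p. 3/16, 4 w.p. 7/48, 5 w.p. 5/48, 6 w.p. 1/16
E[payout] = (13/48)·1 + (11/48)·2 + (3/16)·3 + (7/48)·4 + (5/48)·5 + (1/16)·6 = 133/48
Expected profit = 133/48 − 6 = -155/48

-155/48 dollars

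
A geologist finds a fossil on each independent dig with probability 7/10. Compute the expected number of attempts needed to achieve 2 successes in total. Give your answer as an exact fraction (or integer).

By linearity (sum of 2 independent geometric waits), E[trials] = 2/p = 2/(7/10) = 20/7.

20/7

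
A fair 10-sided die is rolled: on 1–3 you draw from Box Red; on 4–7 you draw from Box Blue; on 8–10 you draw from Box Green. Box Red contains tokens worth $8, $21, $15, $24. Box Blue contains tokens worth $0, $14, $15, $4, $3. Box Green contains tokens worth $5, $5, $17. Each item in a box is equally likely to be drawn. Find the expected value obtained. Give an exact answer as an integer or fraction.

E[X | Box Red] = (8 + 21 + 15 + 24)/4 = 17
E[X | Box Blue] = (0 + 14 + 15 + 4 + 3)/5 = 36/5
E[X | Box Green] = (5 + 5 + 17)/3 = 9
E[X] = (3/10)·17 + (2/5)·36/5 + (3/10)·9 = 267/25

267/25 dollars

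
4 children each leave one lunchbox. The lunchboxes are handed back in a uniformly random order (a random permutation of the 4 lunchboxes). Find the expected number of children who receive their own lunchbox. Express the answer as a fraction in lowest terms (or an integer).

1

Let Xᵢ = 1 if person i gets their own lunchbox. For each i, P(Xᵢ=1) = 1/4.
By linearity of expectation, E[X₁+…+X_4] = 4·(1/4) = 1.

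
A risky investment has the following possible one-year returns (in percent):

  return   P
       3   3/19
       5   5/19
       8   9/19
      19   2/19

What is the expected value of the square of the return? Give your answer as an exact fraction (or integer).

1450/19

E[X²] = (3/19)·9 + (5/19)·25 + (9/19)·64 + (2/19)·361
     = 1450/19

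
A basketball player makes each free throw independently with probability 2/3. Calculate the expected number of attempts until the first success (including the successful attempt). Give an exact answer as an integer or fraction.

For a geometric distribution, E[trials] = 1/p = 1/(2/3) = 3/2.

3/2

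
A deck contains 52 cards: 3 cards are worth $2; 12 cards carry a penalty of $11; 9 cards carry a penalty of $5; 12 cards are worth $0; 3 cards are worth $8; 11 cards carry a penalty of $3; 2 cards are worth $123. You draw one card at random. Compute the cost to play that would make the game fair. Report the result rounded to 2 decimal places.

$1.27

E[payout] = (3/52)·2 + (12/52)·(-11) + (9/52)·(-5) + (12/52)·0 + (3/52)·8 + (11/52)·(-3) + (2/52)·123 = 33/26
Fair fee = E[payout] = 33/26 ≈ $1.27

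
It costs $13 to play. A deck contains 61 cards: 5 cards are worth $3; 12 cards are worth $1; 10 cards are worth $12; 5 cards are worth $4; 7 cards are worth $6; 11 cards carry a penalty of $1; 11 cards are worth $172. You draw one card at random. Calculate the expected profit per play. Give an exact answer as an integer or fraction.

1297/61 dollars

E[payout] = (5/61)·3 + (12/61)·1 + (10/61)·12 + (5/61)·4 + (7/61)·6 + (11/61)·(-1) + (11/61)·172 = 2090/61
Expected profit = 2090/61 − 13 = 1297/61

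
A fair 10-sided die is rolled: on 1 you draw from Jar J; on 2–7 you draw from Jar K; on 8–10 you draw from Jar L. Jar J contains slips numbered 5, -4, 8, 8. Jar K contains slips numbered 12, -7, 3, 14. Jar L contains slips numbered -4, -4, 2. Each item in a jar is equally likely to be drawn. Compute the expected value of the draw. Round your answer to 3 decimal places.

E[X | Jar J] = (5 − 4 + 8 + 8)/4 = 17/4
E[X | Jar K] = (12 − 7 + 3 + 14)/4 = 11/2
E[X | Jar L] = (-4 − 4 + 2)/3 = -2
E[X] = (1/10)·17/4 + (3/5)·11/2 + (3/10)·(-2) = 25/8 ≈ 3.125

3.125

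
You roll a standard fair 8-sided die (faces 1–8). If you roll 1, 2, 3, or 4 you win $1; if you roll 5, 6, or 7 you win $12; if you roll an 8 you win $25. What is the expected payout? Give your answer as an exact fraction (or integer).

65/8 dollars

E[payout] = (1/2)·1 + (3/8)·12 + (1/8)·25 = 65/8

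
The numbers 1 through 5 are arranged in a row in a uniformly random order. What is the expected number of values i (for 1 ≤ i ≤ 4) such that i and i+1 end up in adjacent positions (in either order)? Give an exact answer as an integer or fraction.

8/5

For each i ∈ {1,…,4}, let Xᵢ = 1 if i and i+1 are adjacent. P(Xᵢ=1) = 2·(5−1)!/5! = 2/5.
By linearity, E[ΣXᵢ] = (4)·(2/5) = 8/5.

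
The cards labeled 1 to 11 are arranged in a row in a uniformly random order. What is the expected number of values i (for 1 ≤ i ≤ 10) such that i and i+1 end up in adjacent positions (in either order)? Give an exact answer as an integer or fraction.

For each i ∈ {1,…,10}, let Xᵢ = 1 if i and i+1 are adjacent. P(Xᵢ=1) = 2·(11−1)!/11! = 2/11.
By linearity, E[ΣXᵢ] = (10)·(2/11) = 20/11.

20/11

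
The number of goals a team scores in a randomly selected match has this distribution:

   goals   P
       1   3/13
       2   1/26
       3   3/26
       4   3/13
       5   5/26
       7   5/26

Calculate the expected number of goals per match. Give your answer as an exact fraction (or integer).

101/26

E[X] = (3/13)·1 + (1/26)·2 + (3/26)·3 + (3/13)·4 + (5/26)·5 + (5/26)·7
     = 101/26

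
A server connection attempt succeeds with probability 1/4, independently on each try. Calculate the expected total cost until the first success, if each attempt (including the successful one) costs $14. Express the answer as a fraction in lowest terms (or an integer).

E[#attempts] = 1/p = 4; E[cost] = 14·4 = 56.

$56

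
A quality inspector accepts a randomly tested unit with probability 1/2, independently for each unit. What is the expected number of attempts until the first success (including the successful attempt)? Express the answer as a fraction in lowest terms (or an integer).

For a geometric distribution, E[trials] = 1/p = 1/(1/2) = 2.

2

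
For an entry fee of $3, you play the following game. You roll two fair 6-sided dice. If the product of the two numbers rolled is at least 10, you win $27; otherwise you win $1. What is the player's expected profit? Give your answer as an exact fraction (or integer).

211/18 dollars

E[payout] = (17/36)·1 + (19/36)·27 = 265/18
Expected profit = 265/18 − 3 = 211/18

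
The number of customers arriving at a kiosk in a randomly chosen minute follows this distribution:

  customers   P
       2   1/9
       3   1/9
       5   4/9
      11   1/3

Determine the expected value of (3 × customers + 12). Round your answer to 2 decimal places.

E[3x+12] = (1/9)·18 + (1/9)·21 + (4/9)·27 + (1/3)·45
     = 94/3 ≈ 31.33

31.33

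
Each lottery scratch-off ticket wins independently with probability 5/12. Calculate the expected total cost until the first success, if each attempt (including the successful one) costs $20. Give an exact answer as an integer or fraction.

E[#attempts] = 1/p = 12/5; E[cost] = 20·12/5 = 48.

$48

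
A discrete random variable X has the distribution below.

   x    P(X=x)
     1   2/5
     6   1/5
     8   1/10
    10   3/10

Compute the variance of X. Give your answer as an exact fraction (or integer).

E[X] = (2/5)·1 + (1/5)·6 + (1/10)·8 + (3/10)·10 = 27/5
E[X²] = (2/5)·1 + (1/5)·36 + (1/10)·64 + (3/10)·100 = 44
Var(X) = 44 − (27/5)² = 371/25

371/25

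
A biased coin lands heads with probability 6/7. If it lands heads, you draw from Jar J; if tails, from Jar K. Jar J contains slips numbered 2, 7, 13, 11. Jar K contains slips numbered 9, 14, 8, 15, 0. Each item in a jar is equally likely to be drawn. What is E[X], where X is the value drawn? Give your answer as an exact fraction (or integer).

E[X | Jar J] = (2 + 7 + 13 + 11)/4 = 33/4
E[X | Jar K] = (9 + 14 + 8 + 15 + 0)/5 = 46/5
E[X] = (6/7)·33/4 + (1/7)·46/5 = 587/70

587/70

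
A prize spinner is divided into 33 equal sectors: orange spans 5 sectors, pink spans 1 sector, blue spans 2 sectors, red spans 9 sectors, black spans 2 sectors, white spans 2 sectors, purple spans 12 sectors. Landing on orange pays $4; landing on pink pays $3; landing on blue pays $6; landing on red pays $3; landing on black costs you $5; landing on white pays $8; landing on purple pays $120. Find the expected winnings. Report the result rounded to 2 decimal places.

$45.70

E[payout] = (5/33)·4 + (1/33)·3 + (2/33)·6 + (9/33)·3 + (2/33)·(-5) + (2/33)·8 + (12/33)·120 = 1508/33
≈ $45.70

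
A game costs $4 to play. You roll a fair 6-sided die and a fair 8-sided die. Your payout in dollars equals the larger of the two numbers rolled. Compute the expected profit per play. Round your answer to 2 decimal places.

$1.23

Distribution of the larger of the two numbers rolled: 1 w.p. 1/48, 2 w.p. 1/16, 3 w.p. 5/48, 4 w.p. 7/48, 5 w.p. 3/16, 6 w.p. 11/48, …
E[payout] = (1/48)·1 + (1/16)·2 + (5/48)·3 + (7/48)·4 + (3/16)·5 + (11/48)·6 + (1/8)·7 + (1/8)·8 = 251/48
Expected profit = 251/48 − 4 = 59/48 ≈ $1.23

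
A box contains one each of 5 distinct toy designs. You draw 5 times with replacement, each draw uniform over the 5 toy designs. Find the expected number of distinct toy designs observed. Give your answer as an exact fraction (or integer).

2101/625

Let Xⱼ=1 if type j appears at least once. P(Xⱼ=1) = 1 − ((5−1)/5)^5 = 2101/3125.
E[#distinct] = 5·2101/3125 = 2101/625.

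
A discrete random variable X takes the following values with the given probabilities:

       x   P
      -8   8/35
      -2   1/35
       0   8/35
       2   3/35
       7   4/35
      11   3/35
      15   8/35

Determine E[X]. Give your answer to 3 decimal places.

3.457

E[X] = (8/35)·(-8) + (1/35)·(-2) + (8/35)·0 + (3/35)·2 + (4/35)·7 + (3/35)·11 + (8/35)·15
     = 121/35 ≈ 3.457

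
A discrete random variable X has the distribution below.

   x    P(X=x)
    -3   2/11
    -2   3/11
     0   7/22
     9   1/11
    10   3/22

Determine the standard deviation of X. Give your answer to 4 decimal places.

E[X] = 12/11, E[X²] = 261/11
Var(X) = E[X²] − (E[X])² = 261/11 − 144/121 = 2727/121
SD(X) = √(2727/121) ≈ 4.7473

4.7473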